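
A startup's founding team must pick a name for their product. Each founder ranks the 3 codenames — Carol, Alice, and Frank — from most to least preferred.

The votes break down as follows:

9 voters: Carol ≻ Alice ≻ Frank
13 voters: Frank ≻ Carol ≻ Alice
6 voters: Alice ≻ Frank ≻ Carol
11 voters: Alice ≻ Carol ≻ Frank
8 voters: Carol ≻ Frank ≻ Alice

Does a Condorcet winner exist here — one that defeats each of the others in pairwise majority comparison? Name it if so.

Carol

Head-to-head results (47 voters total):
Carol vs Alice: Carol wins 30–17.
Carol vs Frank: Carol wins 28–19.
Alice vs Frank: Alice wins 26–21.
Carol beats each rival — Alice (30–17), Frank (28–19) — so Carol is the Condorcet winner.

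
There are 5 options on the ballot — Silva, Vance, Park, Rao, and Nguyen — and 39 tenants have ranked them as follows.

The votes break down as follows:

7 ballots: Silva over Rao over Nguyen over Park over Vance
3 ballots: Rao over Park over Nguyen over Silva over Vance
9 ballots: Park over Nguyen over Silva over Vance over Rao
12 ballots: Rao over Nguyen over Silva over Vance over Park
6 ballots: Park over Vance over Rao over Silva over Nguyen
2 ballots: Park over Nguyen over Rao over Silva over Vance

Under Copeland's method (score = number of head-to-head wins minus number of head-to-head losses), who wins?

Pairwise results:
  Silva vs Vance: Silva wins 33–6.
  Silva vs Park: Park wins 20–19.
  Silva vs Rao: Rao wins 23–16.
  Silva vs Nguyen: Nguyen wins 26–13.
  Vance vs Park: Park wins 27–12.
  Vance vs Rao: Rao wins 24–15.
  Vance vs Nguyen: Nguyen wins 33–6.
  Park vs Rao: Rao wins 22–17.
  Park vs Nguyen: Park wins 20–19.
  Rao vs Nguyen: Rao wins 28–11.
Copeland scores (wins − losses):
  Silva: 1 − 3 = -2
  Vance: 0 − 4 = -4
  Park: 3 − 1 = 2
  Rao: 4 − 0 = 4
  Nguyen: 2 − 2 = 0
Rao has the best Copeland score.

Rao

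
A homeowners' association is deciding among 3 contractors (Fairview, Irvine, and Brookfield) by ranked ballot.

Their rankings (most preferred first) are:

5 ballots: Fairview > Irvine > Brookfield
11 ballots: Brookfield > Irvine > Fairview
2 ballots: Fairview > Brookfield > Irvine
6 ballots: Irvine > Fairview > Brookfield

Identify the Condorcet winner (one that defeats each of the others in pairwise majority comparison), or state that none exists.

None — there is no Condorcet winner

Head-to-head results (24 voters total):
Fairview vs Irvine: Irvine wins 17–7.
Fairview vs Brookfield: Fairview wins 13–11.
Irvine vs Brookfield: Brookfield wins 13–11.
No candidate beats all others: Fairview beats Brookfield beats Irvine beats Fairview, a majority cycle.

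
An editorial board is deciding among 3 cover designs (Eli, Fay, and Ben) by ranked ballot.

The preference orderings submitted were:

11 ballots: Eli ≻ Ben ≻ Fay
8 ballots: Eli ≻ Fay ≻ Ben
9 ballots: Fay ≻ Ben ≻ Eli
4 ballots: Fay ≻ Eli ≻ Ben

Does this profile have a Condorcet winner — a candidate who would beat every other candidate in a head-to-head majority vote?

Head-to-head results (32 voters total):
Eli vs Fay: Eli wins 19–13.
Eli vs Ben: Eli wins 23–9.
Fay vs Ben: Fay wins 21–11.
Eli beats each rival — Fay (19–13), Ben (23–9) — so Eli is the Condorcet winner.

Yes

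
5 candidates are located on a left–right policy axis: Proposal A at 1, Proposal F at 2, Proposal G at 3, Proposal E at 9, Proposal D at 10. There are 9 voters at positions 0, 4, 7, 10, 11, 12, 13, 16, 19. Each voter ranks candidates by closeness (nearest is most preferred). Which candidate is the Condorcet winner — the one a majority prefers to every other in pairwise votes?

With single-peaked preferences on a line, the Condorcet winner is the candidate closest to the median voter.
The median voter (position 11) is closest to Proposal D at 10.
Check: Proposal D vs Proposal G — voters closer to Proposal D: 7 of 9.

Proposal D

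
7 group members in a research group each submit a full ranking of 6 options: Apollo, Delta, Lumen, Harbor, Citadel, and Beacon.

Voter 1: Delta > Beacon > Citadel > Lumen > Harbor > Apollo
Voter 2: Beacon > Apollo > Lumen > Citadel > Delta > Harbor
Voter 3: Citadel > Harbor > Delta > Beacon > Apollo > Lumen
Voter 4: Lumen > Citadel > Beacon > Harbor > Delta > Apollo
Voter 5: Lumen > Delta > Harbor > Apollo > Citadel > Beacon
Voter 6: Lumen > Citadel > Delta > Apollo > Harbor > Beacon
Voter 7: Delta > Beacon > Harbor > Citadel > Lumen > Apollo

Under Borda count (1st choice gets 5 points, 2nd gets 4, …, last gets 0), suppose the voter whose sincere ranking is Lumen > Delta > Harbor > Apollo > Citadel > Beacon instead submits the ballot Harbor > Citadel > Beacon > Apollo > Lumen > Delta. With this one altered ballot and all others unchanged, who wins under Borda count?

Borda totals with the altered ballot: Apollo 9, Delta 18, Lumen 17, Harbor 16, Citadel 24, Beacon 21.
The switch changes the winner from Delta to Citadel.

Citadel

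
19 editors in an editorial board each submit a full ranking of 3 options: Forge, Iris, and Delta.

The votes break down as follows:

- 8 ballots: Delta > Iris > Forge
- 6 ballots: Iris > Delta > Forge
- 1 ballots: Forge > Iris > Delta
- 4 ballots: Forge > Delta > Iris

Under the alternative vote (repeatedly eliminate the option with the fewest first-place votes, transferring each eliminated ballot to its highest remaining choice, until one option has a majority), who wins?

Round 1: Delta 8, Iris 6, Forge 5. Forge has the fewest and is eliminated.
Round 2: Delta 12, Iris 7. Delta has a majority.

Delta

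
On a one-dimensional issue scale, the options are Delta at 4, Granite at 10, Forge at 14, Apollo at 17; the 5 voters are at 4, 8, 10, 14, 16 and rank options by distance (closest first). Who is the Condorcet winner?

Granite

With single-peaked preferences on a line, the Condorcet winner is the candidate closest to the median voter.
The median voter (position 10) is closest to Granite at 10.
Check: Granite vs Apollo — voters closer to Granite: 3 of 5.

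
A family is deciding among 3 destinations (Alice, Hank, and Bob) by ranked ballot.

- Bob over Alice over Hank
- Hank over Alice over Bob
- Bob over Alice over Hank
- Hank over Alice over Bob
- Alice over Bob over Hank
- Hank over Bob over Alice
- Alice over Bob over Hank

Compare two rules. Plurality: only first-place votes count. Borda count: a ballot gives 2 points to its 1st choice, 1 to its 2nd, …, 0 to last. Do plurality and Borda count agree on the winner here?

Plurality first-place counts: Alice 2, Hank 3, Bob 2 → Hank.
Borda totals: Alice 8, Hank 6, Bob 7 → Alice.
The two rules disagree: plurality picks Hank, Borda picks Alice.

No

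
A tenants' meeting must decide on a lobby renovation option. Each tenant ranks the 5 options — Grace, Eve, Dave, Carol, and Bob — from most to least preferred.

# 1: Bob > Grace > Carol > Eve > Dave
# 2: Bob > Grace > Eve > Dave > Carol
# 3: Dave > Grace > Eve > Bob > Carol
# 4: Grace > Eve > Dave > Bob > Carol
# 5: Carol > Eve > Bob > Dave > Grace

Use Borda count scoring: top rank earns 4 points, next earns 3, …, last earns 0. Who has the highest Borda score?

Borda scores:
  Grace: 3 + 3 + 3 + 4 + 0 = 13
  Eve: 1 + 2 + 2 + 3 + 3 = 11
  Dave: 0 + 1 + 4 + 2 + 1 = 8
  Carol: 2 + 0 + 0 + 0 + 4 = 6
  Bob: 4 + 4 + 1 + 1 + 2 = 12
Grace has the highest total.

Grace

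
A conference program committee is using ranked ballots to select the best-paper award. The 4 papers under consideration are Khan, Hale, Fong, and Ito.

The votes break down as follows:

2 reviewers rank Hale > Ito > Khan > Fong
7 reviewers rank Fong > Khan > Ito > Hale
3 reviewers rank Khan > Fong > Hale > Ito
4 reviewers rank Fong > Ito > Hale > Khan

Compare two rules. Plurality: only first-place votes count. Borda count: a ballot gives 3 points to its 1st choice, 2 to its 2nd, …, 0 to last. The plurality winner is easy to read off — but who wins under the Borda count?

Fong

Plurality first-place counts: Khan 3, Hale 2, Fong 11, Ito 0 → Fong.
Borda totals: Khan 25, Hale 13, Fong 39, Ito 19 → Fong.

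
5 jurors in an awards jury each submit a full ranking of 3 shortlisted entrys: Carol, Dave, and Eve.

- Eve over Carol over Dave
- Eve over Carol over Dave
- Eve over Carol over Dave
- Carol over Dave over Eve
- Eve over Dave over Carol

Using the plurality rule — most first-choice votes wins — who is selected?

Eve

First-place vote totals:
  Carol: 1
  Dave: 0
  Eve: 4
Eve has the most first-place votes.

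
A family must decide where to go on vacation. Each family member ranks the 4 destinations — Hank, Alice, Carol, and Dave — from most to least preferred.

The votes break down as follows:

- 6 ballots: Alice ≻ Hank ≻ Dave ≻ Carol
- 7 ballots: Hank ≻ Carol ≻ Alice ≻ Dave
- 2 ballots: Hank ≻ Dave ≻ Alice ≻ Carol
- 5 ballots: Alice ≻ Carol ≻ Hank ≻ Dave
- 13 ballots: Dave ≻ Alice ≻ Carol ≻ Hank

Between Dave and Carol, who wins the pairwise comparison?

Dave

Ballots ranking Dave above Carol: 6+2+13 = 21.
Ballots ranking Carol above Dave: 7+5 = 12.
Dave wins the head-to-head, 21–12.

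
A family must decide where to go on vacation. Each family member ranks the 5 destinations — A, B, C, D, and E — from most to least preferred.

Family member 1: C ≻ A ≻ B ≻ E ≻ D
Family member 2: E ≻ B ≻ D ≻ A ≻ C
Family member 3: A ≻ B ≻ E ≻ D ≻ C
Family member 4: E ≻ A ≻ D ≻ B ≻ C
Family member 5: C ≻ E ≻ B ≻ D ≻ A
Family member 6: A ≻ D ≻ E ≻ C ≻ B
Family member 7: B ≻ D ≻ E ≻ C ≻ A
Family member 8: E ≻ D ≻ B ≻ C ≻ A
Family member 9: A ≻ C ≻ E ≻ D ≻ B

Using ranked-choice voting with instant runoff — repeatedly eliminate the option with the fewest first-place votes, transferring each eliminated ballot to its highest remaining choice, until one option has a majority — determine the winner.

E

Round 1: A 3, E 3, C 2, B 1, D 0. D has the fewest and is eliminated.
Round 2: A 3, E 3, C 2, B 1. B has the fewest and is eliminated.
Round 3: E 4, A 3, C 2. C has the fewest and is eliminated.
Round 4: E 5, A 4. E has a majority.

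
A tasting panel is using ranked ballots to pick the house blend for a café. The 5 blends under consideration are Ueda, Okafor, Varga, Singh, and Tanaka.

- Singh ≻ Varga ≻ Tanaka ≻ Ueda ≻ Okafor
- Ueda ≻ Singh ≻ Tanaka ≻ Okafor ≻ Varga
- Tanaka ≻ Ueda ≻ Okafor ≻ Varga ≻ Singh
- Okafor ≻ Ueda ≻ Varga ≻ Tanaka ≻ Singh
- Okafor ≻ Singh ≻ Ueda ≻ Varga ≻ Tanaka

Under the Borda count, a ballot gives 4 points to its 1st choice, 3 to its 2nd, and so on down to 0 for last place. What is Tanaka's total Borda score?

9

Borda scores:
  Ueda: 1 + 4 + 3 + 3 + 2 = 13
  Okafor: 0 + 1 + 2 + 4 + 4 = 11
  Varga: 3 + 0 + 1 + 2 + 1 = 7
  Singh: 4 + 3 + 0 + 0 + 3 = 10
  Tanaka: 2 + 2 + 4 + 1 + 0 = 9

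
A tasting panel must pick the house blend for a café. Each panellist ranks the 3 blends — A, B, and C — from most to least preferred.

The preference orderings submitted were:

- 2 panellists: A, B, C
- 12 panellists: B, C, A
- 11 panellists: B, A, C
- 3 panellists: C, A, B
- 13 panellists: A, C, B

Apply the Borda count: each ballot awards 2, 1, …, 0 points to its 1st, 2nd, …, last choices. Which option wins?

Borda scores:
  A: 2·2 + 12·0 + 11·1 + 3·1 + 13·2 = 44
  B: 2·1 + 12·2 + 11·2 + 3·0 + 13·0 = 48
  C: 2·0 + 12·1 + 11·0 + 3·2 + 13·1 = 31
B has the highest total.

B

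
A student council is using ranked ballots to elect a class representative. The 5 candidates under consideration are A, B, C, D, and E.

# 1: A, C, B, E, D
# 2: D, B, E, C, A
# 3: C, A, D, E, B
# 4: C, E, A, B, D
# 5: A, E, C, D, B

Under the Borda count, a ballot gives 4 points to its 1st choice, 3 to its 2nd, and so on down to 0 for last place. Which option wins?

Borda scores:
  A: 4 + 0 + 3 + 2 + 4 = 13
  B: 2 + 3 + 0 + 1 + 0 = 6
  C: 3 + 1 + 4 + 4 + 2 = 14
  D: 0 + 4 + 2 + 0 + 1 = 7
  E: 1 + 2 + 1 + 3 + 3 = 10
C has the highest total.

C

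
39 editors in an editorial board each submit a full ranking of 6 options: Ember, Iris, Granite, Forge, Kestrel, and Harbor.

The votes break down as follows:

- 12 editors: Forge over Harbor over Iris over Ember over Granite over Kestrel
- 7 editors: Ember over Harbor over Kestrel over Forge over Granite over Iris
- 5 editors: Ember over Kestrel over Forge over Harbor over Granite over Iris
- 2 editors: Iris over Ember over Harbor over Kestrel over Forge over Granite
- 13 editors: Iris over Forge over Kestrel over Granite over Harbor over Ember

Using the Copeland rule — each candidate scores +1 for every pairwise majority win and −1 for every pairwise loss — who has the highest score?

Pairwise results:
  Ember vs Iris: Iris wins 27–12.
  Ember vs Granite: Ember wins 26–13.
  Ember vs Forge: Forge wins 25–14.
  Ember vs Kestrel: Ember wins 26–13.
  Ember vs Harbor: Harbor wins 25–14.
  Iris vs Granite: Iris wins 27–12.
  Iris vs Forge: Forge wins 24–15.
  Iris vs Kestrel: Iris wins 27–12.
  Iris vs Harbor: Harbor wins 24–15.
  Granite vs Forge: Forge wins 39–0.
  Granite vs Kestrel: Kestrel wins 27–12.
  Granite vs Harbor: Harbor wins 26–13.
  Forge vs Kestrel: Forge wins 25–14.
  Forge vs Harbor: Forge wins 30–9.
  Kestrel vs Harbor: Harbor wins 21–18.
Copeland scores (wins − losses):
  Ember: 2 − 3 = -1
  Iris: 3 − 2 = 1
  Granite: 0 − 5 = -5
  Forge: 5 − 0 = 5
  Kestrel: 1 − 4 = -3
  Harbor: 4 − 1 = 3
Forge has the best Copeland score.

Forge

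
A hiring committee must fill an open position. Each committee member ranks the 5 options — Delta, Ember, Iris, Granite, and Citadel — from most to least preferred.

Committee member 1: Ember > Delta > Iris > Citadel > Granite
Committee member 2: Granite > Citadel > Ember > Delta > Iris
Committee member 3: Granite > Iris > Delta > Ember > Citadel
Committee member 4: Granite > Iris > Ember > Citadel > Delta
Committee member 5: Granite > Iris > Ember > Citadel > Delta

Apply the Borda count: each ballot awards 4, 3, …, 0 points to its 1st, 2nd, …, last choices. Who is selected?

Granite

Borda scores:
  Delta: 3 + 1 + 2 + 0 + 0 = 6
  Ember: 4 + 2 + 1 + 2 + 2 = 11
  Iris: 2 + 0 + 3 + 3 + 3 = 11
  Granite: 0 + 4 + 4 + 4 + 4 = 16
  Citadel: 1 + 3 + 0 + 1 + 1 = 6
Granite has the highest total.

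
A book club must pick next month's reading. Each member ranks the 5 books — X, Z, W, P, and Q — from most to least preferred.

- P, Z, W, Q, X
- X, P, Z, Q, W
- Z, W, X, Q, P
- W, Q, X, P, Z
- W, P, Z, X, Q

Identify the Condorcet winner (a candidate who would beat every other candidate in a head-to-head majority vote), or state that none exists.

Head-to-head results (5 voters total):
X vs Z: Z wins 3–2.
X vs W: W wins 4–1.
X vs P: X wins 3–2.
X vs Q: X wins 3–2.
Z vs W: Z wins 3–2.
Z vs P: P wins 4–1.
Z vs Q: Z wins 4–1.
W vs P: W wins 3–2.
W vs Q: W wins 4–1.
P vs Q: P wins 3–2.
No candidate beats all others: X beats P beats Z beats X, a majority cycle.

None — there is no Condorcet winner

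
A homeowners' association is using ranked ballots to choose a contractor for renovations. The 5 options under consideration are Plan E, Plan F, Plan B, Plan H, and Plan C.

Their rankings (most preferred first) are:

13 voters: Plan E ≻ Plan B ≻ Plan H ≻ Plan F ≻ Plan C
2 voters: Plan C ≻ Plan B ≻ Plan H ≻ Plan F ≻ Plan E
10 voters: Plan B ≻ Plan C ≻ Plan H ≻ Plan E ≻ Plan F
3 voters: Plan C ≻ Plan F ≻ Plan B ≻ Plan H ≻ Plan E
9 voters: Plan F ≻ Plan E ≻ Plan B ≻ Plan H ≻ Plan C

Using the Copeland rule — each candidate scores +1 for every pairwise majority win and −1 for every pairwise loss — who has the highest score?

Plan E

Pairwise results:
  Plan E vs Plan F: Plan E wins 23–14.
  Plan E vs Plan B: Plan E wins 22–15.
  Plan E vs Plan H: Plan E wins 22–15.
  Plan E vs Plan C: Plan E wins 22–15.
  Plan F vs Plan B: Plan B wins 25–12.
  Plan F vs Plan H: Plan H wins 25–12.
  Plan F vs Plan C: Plan F wins 22–15.
  Plan B vs Plan H: Plan B wins 37–0.
  Plan B vs Plan C: Plan B wins 32–5.
  Plan H vs Plan C: Plan H wins 22–15.
Copeland scores (wins − losses):
  Plan E: 4 − 0 = 4
  Plan F: 1 − 3 = -2
  Plan B: 3 − 1 = 2
  Plan H: 2 − 2 = 0
  Plan C: 0 − 4 = -4
Plan E has the best Copeland score.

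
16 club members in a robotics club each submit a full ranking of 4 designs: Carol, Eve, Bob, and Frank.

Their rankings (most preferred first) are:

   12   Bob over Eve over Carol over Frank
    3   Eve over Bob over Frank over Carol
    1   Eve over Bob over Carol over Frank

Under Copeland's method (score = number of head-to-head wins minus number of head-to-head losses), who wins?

Pairwise results:
  Carol vs Eve: Eve wins 16–0.
  Carol vs Bob: Bob wins 16–0.
  Carol vs Frank: Carol wins 13–3.
  Eve vs Bob: Bob wins 12–4.
  Eve vs Frank: Eve wins 16–0.
  Bob vs Frank: Bob wins 16–0.
Copeland scores (wins − losses):
  Carol: 1 − 2 = -1
  Eve: 2 − 1 = 1
  Bob: 3 − 0 = 3
  Frank: 0 − 3 = -3
Bob has the best Copeland score.

Bob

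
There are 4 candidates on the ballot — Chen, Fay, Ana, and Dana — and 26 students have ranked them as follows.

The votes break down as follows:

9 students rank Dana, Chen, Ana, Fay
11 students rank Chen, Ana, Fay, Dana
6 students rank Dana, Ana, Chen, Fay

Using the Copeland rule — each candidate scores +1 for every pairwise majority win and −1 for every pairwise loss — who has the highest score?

Dana

Pairwise results:
  Chen vs Fay: Chen wins 26–0.
  Chen vs Ana: Chen wins 20–6.
  Chen vs Dana: Dana wins 15–11.
  Fay vs Ana: Ana wins 26–0.
  Fay vs Dana: Dana wins 15–11.
  Ana vs Dana: Dana wins 15–11.
Copeland scores (wins − losses):
  Chen: 2 − 1 = 1
  Fay: 0 − 3 = -3
  Ana: 1 − 2 = -1
  Dana: 3 − 0 = 3
Dana has the best Copeland score.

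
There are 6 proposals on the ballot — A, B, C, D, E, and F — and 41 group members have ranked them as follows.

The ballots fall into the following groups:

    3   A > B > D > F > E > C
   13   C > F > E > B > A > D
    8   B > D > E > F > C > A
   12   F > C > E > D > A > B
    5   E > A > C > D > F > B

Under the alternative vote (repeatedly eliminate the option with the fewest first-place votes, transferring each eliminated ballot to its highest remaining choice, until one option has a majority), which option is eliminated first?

D

Round 1: C 13, F 12, B 8, E 5, A 3, D 0. D has the fewest and is eliminated.
Round 2: C 13, F 12, B 8, E 5, A 3. A has the fewest and is eliminated.
Round 3: C 13, F 12, B 11, E 5. E has the fewest and is eliminated.
Round 4: C 18, F 12, B 11. B has the fewest and is eliminated.
Round 5: F 23, C 18. F has a majority.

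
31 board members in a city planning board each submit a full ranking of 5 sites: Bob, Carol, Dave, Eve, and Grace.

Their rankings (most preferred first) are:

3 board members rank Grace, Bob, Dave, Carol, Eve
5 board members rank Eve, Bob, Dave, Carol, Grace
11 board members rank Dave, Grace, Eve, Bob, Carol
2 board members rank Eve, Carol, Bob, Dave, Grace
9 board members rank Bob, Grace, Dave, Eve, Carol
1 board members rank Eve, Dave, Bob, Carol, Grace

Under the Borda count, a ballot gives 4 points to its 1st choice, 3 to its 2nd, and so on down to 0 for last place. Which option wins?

Dave

Borda scores:
  Bob: 3·3 + 5·3 + 11·1 + 2·2 + 9·4 + 2 = 77
  Carol: 3·1 + 5·1 + 11·0 + 2·3 + 9·0 + 1 = 15
  Dave: 3·2 + 5·2 + 11·4 + 2·1 + 9·2 + 3 = 83
  Eve: 3·0 + 5·4 + 11·2 + 2·4 + 9·1 + 4 = 63
  Grace: 3·4 + 5·0 + 11·3 + 2·0 + 9·3 + 0 = 72
Dave has the highest total.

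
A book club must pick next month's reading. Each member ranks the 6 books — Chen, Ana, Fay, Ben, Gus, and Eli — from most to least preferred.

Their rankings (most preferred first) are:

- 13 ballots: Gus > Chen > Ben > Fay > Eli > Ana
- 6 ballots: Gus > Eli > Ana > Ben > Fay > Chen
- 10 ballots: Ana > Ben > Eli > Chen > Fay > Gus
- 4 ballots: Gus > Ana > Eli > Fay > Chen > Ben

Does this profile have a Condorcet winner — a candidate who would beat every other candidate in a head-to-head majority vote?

Yes

Head-to-head results (33 voters total):
Chen vs Ana: Ana wins 20–13.
Chen vs Fay: Chen wins 23–10.
Chen vs Ben: Chen wins 17–16.
Chen vs Gus: Gus wins 23–10.
Chen vs Eli: Eli wins 20–13.
Ana vs Fay: Ana wins 20–13.
Ana vs Ben: Ana wins 20–13.
Ana vs Gus: Gus wins 23–10.
Ana vs Eli: Eli wins 19–14.
Fay vs Ben: Ben wins 29–4.
Fay vs Gus: Gus wins 23–10.
Fay vs Eli: Eli wins 20–13.
Ben vs Gus: Gus wins 23–10.
Ben vs Eli: Ben wins 23–10.
Gus vs Eli: Gus wins 23–10.
Gus beats each rival — Chen (23–10), Ana (23–10), Fay (23–10), Ben (23–10), Eli (23–10) — so Gus is the Condorcet winner.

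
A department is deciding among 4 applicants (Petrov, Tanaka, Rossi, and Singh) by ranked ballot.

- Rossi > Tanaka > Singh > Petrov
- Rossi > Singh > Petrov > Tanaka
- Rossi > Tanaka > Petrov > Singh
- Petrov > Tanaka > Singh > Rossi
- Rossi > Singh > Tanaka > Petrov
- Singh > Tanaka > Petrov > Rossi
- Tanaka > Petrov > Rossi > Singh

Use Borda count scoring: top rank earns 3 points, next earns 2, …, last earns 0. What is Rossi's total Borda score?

Borda scores:
  Petrov: 0 + 1 + 1 + 3 + 0 + 1 + 2 = 8
  Tanaka: 2 + 0 + 2 + 2 + 1 + 2 + 3 = 12
  Rossi: 3 + 3 + 3 + 0 + 3 + 0 + 1 = 13
  Singh: 1 + 2 + 0 + 1 + 2 + 3 + 0 = 9

13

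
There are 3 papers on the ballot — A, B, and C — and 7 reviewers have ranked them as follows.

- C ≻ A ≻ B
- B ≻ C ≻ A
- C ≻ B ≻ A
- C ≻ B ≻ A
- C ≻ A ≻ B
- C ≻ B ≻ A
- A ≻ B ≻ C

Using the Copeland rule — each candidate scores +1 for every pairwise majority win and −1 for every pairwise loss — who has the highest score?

C

Pairwise results:
  A vs B: B wins 4–3.
  A vs C: C wins 6–1.
  B vs C: C wins 5–2.
Copeland scores (wins − losses):
  A: 0 − 2 = -2
  B: 1 − 1 = 0
  C: 2 − 0 = 2
C has the best Copeland score.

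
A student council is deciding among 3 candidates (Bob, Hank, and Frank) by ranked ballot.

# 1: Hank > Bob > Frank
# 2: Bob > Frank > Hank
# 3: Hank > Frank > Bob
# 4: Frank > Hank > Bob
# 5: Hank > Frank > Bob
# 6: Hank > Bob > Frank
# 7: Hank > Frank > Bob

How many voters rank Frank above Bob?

4

Ballots ranking Frank above Bob: 4.
Ballots ranking Bob above Frank: 3.
So 4 of 7 voters prefer Frank to Bob.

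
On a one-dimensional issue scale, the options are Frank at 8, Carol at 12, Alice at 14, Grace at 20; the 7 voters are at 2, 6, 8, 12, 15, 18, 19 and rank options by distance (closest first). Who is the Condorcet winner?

With single-peaked preferences on a line, the Condorcet winner is the candidate closest to the median voter.
The median voter (position 12) is closest to Carol at 12.
Check: Carol vs Frank — voters closer to Carol: 4 of 7.

Carol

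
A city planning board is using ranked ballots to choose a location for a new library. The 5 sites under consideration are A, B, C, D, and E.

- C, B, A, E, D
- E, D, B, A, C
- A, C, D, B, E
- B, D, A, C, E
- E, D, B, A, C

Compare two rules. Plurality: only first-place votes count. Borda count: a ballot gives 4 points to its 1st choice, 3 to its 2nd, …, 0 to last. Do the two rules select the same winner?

Plurality first-place counts: A 1, B 1, C 1, D 0, E 2 → E.
Borda totals: A 10, B 12, C 8, D 11, E 9 → B.
The two rules disagree: plurality picks E, Borda picks B.

No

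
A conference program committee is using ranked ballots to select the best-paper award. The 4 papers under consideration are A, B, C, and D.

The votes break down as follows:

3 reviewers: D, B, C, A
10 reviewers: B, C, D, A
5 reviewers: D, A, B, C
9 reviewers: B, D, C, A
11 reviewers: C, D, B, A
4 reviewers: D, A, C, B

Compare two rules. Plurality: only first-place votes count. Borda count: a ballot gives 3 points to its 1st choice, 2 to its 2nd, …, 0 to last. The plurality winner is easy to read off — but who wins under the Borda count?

D

Plurality first-place counts: A 0, B 19, C 11, D 12 → B.
Borda totals: A 18, B 79, C 69, D 86 → D.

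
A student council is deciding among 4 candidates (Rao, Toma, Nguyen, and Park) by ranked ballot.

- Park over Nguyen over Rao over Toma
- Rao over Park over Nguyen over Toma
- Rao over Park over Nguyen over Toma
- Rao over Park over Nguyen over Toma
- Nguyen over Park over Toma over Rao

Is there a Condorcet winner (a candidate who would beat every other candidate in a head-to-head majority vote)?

Head-to-head results (5 voters total):
Rao vs Toma: Rao wins 4–1.
Rao vs Nguyen: Rao wins 3–2.
Rao vs Park: Rao wins 3–2.
Toma vs Nguyen: Nguyen wins 5–0.
Toma vs Park: Park wins 5–0.
Nguyen vs Park: Park wins 4–1.
Rao beats each rival — Toma (4–1), Nguyen (3–2), Park (3–2) — so Rao is the Condorcet winner.

Yes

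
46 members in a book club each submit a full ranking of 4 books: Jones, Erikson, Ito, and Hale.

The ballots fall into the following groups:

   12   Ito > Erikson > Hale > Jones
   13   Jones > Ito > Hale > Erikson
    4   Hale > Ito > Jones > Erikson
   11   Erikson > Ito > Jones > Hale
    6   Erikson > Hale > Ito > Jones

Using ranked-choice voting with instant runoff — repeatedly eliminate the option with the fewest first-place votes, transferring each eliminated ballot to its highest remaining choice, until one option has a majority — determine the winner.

Round 1: Erikson 17, Jones 13, Ito 12, Hale 4. Hale has the fewest and is eliminated.
Round 2: Erikson 17, Ito 16, Jones 13. Jones has the fewest and is eliminated.
Round 3: Ito 29, Erikson 17. Ito has a majority.

Ito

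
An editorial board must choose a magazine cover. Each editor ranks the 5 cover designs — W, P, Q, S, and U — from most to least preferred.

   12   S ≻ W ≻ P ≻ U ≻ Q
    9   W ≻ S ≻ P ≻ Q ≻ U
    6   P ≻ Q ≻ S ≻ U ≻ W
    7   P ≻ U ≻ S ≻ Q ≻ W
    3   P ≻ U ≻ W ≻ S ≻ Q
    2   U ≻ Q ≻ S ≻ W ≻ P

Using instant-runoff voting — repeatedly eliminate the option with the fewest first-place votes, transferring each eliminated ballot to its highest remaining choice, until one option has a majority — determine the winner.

S

Round 1: P 16, S 12, W 9, U 2, Q 0. Q has the fewest and is eliminated.
Round 2: P 16, S 12, W 9, U 2. U has the fewest and is eliminated.
Round 3: P 16, S 14, W 9. W has the fewest and is eliminated.
Round 4: S 23, P 16. S has a majority.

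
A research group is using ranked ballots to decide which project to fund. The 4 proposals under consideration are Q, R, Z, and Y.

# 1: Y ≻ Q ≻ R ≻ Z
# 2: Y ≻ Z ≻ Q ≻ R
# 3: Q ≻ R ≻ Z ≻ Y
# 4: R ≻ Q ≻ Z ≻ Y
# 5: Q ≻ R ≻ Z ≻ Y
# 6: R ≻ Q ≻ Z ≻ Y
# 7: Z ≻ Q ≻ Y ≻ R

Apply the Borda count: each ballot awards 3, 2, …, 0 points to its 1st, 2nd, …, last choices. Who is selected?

Q

Borda scores:
  Q: 2 + 1 + 3 + 2 + 3 + 2 + 2 = 15
  R: 1 + 0 + 2 + 3 + 2 + 3 + 0 = 11
  Z: 0 + 2 + 1 + 1 + 1 + 1 + 3 = 9
  Y: 3 + 3 + 0 + 0 + 0 + 0 + 1 = 7
Q has the highest total.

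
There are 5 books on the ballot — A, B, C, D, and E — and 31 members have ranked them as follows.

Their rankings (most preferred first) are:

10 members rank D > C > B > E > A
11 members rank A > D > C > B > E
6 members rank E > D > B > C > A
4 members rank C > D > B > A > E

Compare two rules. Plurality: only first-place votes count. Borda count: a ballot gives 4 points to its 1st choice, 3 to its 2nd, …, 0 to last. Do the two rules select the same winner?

Plurality first-place counts: A 11, B 0, C 4, D 10, E 6 → A.
Borda totals: A 48, B 51, C 74, D 103, E 34 → D.
The two rules disagree: plurality picks A, Borda picks D.

No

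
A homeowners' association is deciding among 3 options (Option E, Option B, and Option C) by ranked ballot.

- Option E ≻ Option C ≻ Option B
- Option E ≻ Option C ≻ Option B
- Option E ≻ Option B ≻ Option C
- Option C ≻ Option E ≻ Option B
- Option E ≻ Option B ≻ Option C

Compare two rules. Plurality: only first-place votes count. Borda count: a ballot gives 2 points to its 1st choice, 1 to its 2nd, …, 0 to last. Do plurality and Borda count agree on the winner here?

Plurality first-place counts: Option E 4, Option B 0, Option C 1 → Option E.
Borda totals: Option E 9, Option B 2, Option C 4 → Option E.
The two rules agree on Option E.

Yes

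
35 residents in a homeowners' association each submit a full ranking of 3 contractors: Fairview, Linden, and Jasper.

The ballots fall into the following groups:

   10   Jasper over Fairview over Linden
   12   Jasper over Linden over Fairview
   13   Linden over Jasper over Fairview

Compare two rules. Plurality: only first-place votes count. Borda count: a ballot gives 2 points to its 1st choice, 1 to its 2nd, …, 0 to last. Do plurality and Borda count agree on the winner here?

Plurality first-place counts: Fairview 0, Linden 13, Jasper 22 → Jasper.
Borda totals: Fairview 10, Linden 38, Jasper 57 → Jasper.
The two rules agree on Jasper.

Yes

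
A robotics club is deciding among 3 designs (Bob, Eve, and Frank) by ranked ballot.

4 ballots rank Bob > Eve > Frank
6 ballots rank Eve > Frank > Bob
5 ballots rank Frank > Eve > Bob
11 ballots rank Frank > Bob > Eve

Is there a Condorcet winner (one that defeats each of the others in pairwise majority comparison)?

Head-to-head results (26 voters total):
Bob vs Eve: Bob wins 15–11.
Bob vs Frank: Frank wins 22–4.
Eve vs Frank: Frank wins 16–10.
Frank beats each rival — Bob (22–4), Eve (16–10) — so Frank is the Condorcet winner.

Yes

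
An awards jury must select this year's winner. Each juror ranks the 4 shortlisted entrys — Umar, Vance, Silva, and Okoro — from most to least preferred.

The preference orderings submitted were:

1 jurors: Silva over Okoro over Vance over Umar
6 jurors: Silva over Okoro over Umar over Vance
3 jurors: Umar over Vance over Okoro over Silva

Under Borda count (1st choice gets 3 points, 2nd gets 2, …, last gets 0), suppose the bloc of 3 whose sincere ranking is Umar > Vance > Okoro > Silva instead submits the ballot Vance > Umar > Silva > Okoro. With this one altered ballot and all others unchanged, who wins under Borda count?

Silva

Borda totals with the altered ballot: Umar 12, Vance 10, Silva 24, Okoro 14.
The winner is unchanged: still Silva.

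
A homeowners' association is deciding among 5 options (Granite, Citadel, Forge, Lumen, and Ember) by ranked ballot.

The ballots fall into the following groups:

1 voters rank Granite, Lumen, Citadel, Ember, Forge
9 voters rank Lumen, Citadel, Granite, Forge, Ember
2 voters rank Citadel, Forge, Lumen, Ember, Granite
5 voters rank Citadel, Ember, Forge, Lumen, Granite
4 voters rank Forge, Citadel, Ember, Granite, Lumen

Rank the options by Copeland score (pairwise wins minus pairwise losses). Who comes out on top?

Pairwise results:
  Granite vs Citadel: Citadel wins 20–1.
  Granite vs Forge: Forge wins 11–10.
  Granite vs Lumen: Lumen wins 16–5.
  Granite vs Ember: Ember wins 11–10.
  Citadel vs Forge: Citadel wins 17–4.
  Citadel vs Lumen: Citadel wins 11–10.
  Citadel vs Ember: Citadel wins 21–0.
  Forge vs Lumen: Forge wins 11–10.
  Forge vs Ember: Forge wins 15–6.
  Lumen vs Ember: Lumen wins 12–9.
Copeland scores (wins − losses):
  Granite: 0 − 4 = -4
  Citadel: 4 − 0 = 4
  Forge: 3 − 1 = 2
  Lumen: 2 − 2 = 0
  Ember: 1 − 3 = -2
Citadel has the best Copeland score.

Citadel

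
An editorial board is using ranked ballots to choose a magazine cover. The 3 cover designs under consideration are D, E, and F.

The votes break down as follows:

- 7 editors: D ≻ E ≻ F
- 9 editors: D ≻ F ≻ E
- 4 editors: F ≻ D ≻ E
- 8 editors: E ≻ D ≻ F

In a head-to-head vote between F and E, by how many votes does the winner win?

2

Ballots ranking F above E: 9+4 = 13.
Ballots ranking E above F: 7+8 = 15.
E wins 15–13, a margin of 2.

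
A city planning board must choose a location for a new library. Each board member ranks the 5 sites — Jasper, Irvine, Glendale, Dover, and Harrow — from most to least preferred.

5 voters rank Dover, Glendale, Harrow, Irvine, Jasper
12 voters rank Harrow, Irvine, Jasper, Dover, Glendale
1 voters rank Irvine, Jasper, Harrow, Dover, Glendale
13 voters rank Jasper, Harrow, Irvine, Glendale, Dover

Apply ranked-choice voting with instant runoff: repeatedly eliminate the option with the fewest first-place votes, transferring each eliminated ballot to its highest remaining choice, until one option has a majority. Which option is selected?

Harrow

Round 1: Jasper 13, Harrow 12, Dover 5, Irvine 1, Glendale 0. Glendale has the fewest and is eliminated.
Round 2: Jasper 13, Harrow 12, Dover 5, Irvine 1. Irvine has the fewest and is eliminated.
Round 3: Jasper 14, Harrow 12, Dover 5. Dover has the fewest and is eliminated.
Round 4: Harrow 17, Jasper 14. Harrow has a majority.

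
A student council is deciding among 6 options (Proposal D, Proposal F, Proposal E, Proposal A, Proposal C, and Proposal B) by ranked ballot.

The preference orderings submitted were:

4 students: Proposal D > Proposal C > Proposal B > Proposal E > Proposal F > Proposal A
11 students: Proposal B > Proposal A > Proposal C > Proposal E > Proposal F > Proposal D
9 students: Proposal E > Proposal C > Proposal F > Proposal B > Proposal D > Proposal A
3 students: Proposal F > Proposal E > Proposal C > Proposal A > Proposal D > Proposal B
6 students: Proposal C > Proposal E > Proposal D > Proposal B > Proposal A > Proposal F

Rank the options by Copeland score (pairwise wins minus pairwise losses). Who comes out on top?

Proposal C

Pairwise results:
  Proposal D vs Proposal F: Proposal F wins 23–10.
  Proposal D vs Proposal E: Proposal E wins 29–4.
  Proposal D vs Proposal A: Proposal D wins 19–14.
  Proposal D vs Proposal C: Proposal C wins 29–4.
  Proposal D vs Proposal B: Proposal B wins 20–13.
  Proposal F vs Proposal E: Proposal E wins 30–3.
  Proposal F vs Proposal A: Proposal A wins 17–16.
  Proposal F vs Proposal C: Proposal C wins 30–3.
  Proposal F vs Proposal B: Proposal B wins 21–12.
  Proposal E vs Proposal A: Proposal E wins 22–11.
  Proposal E vs Proposal C: Proposal C wins 21–12.
  Proposal E vs Proposal B: Proposal E wins 18–15.
  Proposal A vs Proposal C: Proposal C wins 22–11.
  Proposal A vs Proposal B: Proposal B wins 30–3.
  Proposal C vs Proposal B: Proposal C wins 22–11.
Copeland scores (wins − losses):
  Proposal D: 1 − 4 = -3
  Proposal F: 1 − 4 = -3
  Proposal E: 4 − 1 = 3
  Proposal A: 1 − 4 = -3
  Proposal C: 5 − 0 = 5
  Proposal B: 3 − 2 = 1
Proposal C has the best Copeland score.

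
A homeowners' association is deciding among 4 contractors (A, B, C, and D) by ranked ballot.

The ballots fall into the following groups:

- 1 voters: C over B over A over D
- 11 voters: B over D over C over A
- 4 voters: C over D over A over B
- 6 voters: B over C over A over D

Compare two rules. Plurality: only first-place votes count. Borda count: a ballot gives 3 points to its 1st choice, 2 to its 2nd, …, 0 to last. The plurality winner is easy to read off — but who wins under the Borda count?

Plurality first-place counts: A 0, B 17, C 5, D 0 → B.
Borda totals: A 11, B 53, C 38, D 30 → B.

B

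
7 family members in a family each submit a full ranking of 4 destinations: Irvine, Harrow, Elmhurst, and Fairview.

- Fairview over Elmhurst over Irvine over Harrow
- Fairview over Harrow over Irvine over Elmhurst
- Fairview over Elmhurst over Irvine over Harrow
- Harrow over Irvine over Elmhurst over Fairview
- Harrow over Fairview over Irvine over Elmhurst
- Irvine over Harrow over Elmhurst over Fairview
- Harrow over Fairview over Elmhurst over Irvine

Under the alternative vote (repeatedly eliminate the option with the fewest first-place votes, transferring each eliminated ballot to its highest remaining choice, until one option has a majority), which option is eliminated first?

Elmhurst

Round 1: Harrow 3, Fairview 3, Irvine 1, Elmhurst 0. Elmhurst has the fewest and is eliminated.
Round 2: Harrow 3, Fairview 3, Irvine 1. Irvine has the fewest and is eliminated.
Round 3: Harrow 4, Fairview 3. Harrow has a majority.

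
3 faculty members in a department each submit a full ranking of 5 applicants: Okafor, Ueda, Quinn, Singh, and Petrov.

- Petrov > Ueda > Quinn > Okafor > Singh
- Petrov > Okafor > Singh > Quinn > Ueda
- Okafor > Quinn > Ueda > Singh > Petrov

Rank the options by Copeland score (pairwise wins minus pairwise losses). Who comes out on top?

Petrov

Pairwise results:
  Okafor vs Ueda: Okafor wins 2–1.
  Okafor vs Quinn: Okafor wins 2–1.
  Okafor vs Singh: Okafor wins 3–0.
  Okafor vs Petrov: Petrov wins 2–1.
  Ueda vs Quinn: Quinn wins 2–1.
  Ueda vs Singh: Ueda wins 2–1.
  Ueda vs Petrov: Petrov wins 2–1.
  Quinn vs Singh: Quinn wins 2–1.
  Quinn vs Petrov: Petrov wins 2–1.
  Singh vs Petrov: Petrov wins 2–1.
Copeland scores (wins − losses):
  Okafor: 3 − 1 = 2
  Ueda: 1 − 3 = -2
  Quinn: 2 − 2 = 0
  Singh: 0 − 4 = -4
  Petrov: 4 − 0 = 4
Petrov has the best Copeland score.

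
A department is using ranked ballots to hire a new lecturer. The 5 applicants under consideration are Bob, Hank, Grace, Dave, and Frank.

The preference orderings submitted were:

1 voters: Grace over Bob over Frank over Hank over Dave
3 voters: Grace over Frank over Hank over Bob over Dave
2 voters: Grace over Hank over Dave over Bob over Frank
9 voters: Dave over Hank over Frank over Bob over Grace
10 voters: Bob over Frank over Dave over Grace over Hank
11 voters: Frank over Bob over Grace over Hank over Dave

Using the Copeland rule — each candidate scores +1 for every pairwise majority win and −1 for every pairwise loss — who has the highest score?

Frank

Pairwise results:
  Bob vs Hank: Bob wins 22–14.
  Bob vs Grace: Bob wins 30–6.
  Bob vs Dave: Bob wins 25–11.
  Bob vs Frank: Frank wins 23–13.
  Hank vs Grace: Grace wins 27–9.
  Hank vs Dave: Dave wins 19–17.
  Hank vs Frank: Frank wins 25–11.
  Grace vs Dave: Dave wins 19–17.
  Grace vs Frank: Frank wins 30–6.
  Dave vs Frank: Frank wins 25–11.
Copeland scores (wins − losses):
  Bob: 3 − 1 = 2
  Hank: 0 − 4 = -4
  Grace: 1 − 3 = -2
  Dave: 2 − 2 = 0
  Frank: 4 − 0 = 4
Frank has the best Copeland score.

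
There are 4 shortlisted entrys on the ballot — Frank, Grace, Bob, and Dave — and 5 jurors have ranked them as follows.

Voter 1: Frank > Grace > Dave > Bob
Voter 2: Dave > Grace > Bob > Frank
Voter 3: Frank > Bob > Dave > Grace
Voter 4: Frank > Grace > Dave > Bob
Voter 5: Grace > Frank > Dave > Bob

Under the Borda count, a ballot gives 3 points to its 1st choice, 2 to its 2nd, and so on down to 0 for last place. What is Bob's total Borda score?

3

Borda scores:
  Frank: 3 + 0 + 3 + 3 + 2 = 11
  Grace: 2 + 2 + 0 + 2 + 3 = 9
  Bob: 0 + 1 + 2 + 0 + 0 = 3
  Dave: 1 + 3 + 1 + 1 + 1 = 7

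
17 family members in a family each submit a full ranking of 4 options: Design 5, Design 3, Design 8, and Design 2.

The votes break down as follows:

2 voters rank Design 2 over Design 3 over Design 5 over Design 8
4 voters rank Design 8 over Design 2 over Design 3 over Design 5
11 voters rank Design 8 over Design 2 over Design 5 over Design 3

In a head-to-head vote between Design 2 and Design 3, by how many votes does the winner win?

17

Ballots ranking Design 2 above Design 3: 2+4+11 = 17.
Ballots ranking Design 3 above Design 2: 0.
Design 2 wins 17–0, a margin of 17.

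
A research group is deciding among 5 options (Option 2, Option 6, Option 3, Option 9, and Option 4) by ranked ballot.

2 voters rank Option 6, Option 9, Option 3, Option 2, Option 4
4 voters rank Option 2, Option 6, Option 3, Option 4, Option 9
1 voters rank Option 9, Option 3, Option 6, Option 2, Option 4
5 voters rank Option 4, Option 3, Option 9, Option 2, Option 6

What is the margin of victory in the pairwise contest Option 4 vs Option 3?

Ballots ranking Option 4 above Option 3: 5.
Ballots ranking Option 3 above Option 4: 2+4+1 = 7.
Option 3 wins 7–5, a margin of 2.

2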